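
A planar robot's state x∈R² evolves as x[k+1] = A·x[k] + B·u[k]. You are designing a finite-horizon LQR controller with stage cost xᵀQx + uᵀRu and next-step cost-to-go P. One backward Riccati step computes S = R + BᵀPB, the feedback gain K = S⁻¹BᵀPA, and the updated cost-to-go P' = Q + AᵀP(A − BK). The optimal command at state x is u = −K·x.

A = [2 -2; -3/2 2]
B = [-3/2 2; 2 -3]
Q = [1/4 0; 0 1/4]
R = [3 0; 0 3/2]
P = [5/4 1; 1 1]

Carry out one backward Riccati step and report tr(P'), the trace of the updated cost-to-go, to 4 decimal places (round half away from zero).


2.3163

BᵀP = [0.1250 0.5000; -0.5000 -1.0000]
S = R + BᵀPB = [3 0; 0 3/2] + [0.8125 -1.2500; -1.2500 2.0000] = [3.8125 -1.2500; -1.2500 3.5000]
BᵀPA = [-0.5000 0.7500; 0.5000 -1.0000]
K = S⁻¹·BᵀPA = [-0.0955 0.1167; 0.1088 -0.2440]
A−BK = [1.6393 -1.3369; -0.9828 1.0345]
AᵀP(A−BK) = [1.1479 -0.8196; -0.8196 0.6684]
P' = Q + AᵀP(A−BK) = [1.3979 -0.8196; -0.8196 0.9184]
tr(P') = 2.3163


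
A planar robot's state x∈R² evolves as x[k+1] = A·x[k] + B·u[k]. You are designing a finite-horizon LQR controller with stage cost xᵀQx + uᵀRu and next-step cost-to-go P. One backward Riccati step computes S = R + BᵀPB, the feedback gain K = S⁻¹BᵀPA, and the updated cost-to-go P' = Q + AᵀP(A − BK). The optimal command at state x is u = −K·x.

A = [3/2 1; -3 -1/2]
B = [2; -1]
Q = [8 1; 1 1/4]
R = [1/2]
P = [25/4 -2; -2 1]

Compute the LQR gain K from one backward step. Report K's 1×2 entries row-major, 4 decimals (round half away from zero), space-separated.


1.0652 0.4928

BᵀP = [14.5000 -5.0000]
S = R + BᵀPB = [1/2] + [34.0000] = [34.5000]
BᵀPA = [36.7500 17.0000]
K = S⁻¹·BᵀPA = [1.0652 0.4928]
A−BK = [-0.6304 0.0145; -1.9348 -0.0072]
AᵀP(A−BK) = [1.9158 0.2663; 0.2663 0.1232]
P' = Q + AᵀP(A−BK) = [9.9158 1.2663; 1.2663 0.3732]
tr(P') = 10.2889


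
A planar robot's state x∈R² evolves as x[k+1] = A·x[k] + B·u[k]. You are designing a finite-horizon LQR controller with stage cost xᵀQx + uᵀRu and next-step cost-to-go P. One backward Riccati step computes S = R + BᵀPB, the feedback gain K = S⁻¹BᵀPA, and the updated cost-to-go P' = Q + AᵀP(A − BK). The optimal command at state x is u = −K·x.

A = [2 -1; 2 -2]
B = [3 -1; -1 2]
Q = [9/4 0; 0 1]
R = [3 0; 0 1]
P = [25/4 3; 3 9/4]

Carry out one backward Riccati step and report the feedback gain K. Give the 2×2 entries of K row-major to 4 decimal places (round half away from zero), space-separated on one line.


1.0949 -0.7258 1.1679 -1.0313

BᵀP = [15.7500 6.7500; -0.2500 1.5000]
S = R + BᵀPB = [3 0; 0 1] + [40.5000 -2.2500; -2.2500 3.2500] = [43.5000 -2.2500; -2.2500 4.2500]
BᵀPA = [45.0000 -29.2500; 2.5000 -2.7500]
K = S⁻¹·BᵀPA = [1.0949 -0.7258; 1.1679 -1.0313]
A−BK = [-0.1168 0.1460; 0.7591 -0.6632]
AᵀP(A−BK) = [5.8102 -4.2628; -4.2628 3.1856]
P' = Q + AᵀP(A−BK) = [8.0602 -4.2628; -4.2628 4.1856]
tr(P') = 12.2458


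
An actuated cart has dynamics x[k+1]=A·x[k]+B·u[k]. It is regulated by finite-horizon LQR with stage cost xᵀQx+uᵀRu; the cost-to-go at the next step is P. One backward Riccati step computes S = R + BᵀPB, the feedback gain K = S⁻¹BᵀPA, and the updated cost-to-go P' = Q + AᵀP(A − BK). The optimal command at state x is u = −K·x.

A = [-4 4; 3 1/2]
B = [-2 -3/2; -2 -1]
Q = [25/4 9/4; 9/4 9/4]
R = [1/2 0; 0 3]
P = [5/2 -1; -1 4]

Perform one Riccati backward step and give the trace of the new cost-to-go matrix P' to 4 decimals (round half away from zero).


BᵀP = [-3.0000 -6.0000; -2.7500 -2.5000]
S = R + BᵀPB = [1/2 0; 0 3] + [18.0000 10.5000; 10.5000 6.6250] = [18.5000 10.5000; 10.5000 9.6250]
BᵀPA = [-6.0000 -15.0000; 3.5000 -12.2500]
K = S⁻¹·BᵀPA = [-1.3935 -0.2323; 1.8839 -1.0194]
A−BK = [-3.9613 2.0065; 2.0968 -0.9839]
AᵀP(A−BK) = [85.0452 -41.8258; -41.8258 21.0290]
P' = Q + AᵀP(A−BK) = [91.2952 -39.5758; -39.5758 23.2790]
tr(P') = 114.5742

114.5742


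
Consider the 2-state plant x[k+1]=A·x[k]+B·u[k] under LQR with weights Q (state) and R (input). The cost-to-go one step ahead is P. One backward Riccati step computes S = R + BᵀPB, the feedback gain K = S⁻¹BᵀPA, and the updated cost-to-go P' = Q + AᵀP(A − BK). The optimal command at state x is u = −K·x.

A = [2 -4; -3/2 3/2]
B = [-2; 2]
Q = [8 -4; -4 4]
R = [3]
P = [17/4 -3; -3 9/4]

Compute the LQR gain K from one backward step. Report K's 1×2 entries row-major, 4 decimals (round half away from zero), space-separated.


BᵀP = [-14.5000 10.5000]
S = R + BᵀPB = [3] + [50.0000] = [53.0000]
BᵀPA = [-44.7500 73.7500]
K = S⁻¹·BᵀPA = [-0.8443 1.3915]
A−BK = [0.3113 -1.2170; 0.1887 -1.2830]
AᵀP(A−BK) = [2.2783 -3.7925; -3.7925 6.4387]
P' = Q + AᵀP(A−BK) = [10.2783 -7.7925; -7.7925 10.4387]
tr(P') = 20.7170

-0.8443 1.3915


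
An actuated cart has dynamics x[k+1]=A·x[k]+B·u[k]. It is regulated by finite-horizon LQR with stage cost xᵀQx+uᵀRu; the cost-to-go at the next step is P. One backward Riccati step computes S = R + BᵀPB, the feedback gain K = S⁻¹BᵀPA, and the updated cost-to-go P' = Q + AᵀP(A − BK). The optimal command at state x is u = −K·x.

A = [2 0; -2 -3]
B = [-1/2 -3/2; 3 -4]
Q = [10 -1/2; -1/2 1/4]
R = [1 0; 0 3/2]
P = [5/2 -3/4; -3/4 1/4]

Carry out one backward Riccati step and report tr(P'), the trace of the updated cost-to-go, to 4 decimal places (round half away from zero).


BᵀP = [-3.5000 1.1250; -0.7500 0.1250]
S = R + BᵀPB = [1 0; 0 3/2] + [5.1250 0.7500; 0.7500 0.6250] = [6.1250 0.7500; 0.7500 2.1250]
BᵀPA = [-9.2500 -3.3750; -1.7500 -0.3750]
K = S⁻¹·BᵀPA = [-1.4730 -0.5533; -0.3036 0.0188]
A−BK = [0.8080 -0.2484; 1.2045 -1.2647]
AᵀP(A−BK) = [2.8432 0.9147; 0.9147 0.3896]
P' = Q + AᵀP(A−BK) = [12.8432 0.4147; 0.4147 0.6396]
tr(P') = 13.4827

13.4827


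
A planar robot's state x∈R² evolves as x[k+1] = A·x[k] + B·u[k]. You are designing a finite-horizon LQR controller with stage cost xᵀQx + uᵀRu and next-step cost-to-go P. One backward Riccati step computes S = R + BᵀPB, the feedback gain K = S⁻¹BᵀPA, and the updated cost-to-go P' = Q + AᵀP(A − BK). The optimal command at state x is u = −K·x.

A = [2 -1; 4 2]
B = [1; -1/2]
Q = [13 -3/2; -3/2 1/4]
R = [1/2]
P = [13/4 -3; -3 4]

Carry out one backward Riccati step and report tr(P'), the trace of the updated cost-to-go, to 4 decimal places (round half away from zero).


31.2016

BᵀP = [4.7500 -5.0000]
S = R + BᵀPB = [1/2] + [7.2500] = [7.7500]
BᵀPA = [-10.5000 -14.7500]
K = S⁻¹·BᵀPA = [-1.3548 -1.9032]
A−BK = [3.3548 0.9032; 3.3226 1.0484]
AᵀP(A−BK) = [14.7742 5.5161; 5.5161 3.1774]
P' = Q + AᵀP(A−BK) = [27.7742 4.0161; 4.0161 3.4274]
tr(P') = 31.2016


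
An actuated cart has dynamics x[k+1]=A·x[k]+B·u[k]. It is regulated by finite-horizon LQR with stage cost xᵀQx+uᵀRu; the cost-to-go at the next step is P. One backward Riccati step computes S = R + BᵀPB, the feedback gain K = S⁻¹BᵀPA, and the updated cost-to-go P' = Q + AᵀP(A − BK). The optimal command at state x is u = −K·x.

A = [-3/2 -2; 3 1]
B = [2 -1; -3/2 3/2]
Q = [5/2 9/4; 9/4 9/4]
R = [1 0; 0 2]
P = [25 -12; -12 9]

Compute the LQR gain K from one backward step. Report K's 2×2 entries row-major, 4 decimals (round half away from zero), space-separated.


-0.5198 -0.9077 0.9179 -0.0154

BᵀP = [68.0000 -37.5000; -43.0000 25.5000]
S = R + BᵀPB = [1 0; 0 2] + [192.2500 -124.2500; -124.2500 81.2500] = [193.2500 -124.2500; -124.2500 83.2500]
BᵀPA = [-214.5000 -173.5000; 141.0000 111.5000]
K = S⁻¹·BᵀPA = [-0.5198 -0.9077; 0.9179 -0.0154]
A−BK = [0.4575 -0.2000; 0.8435 -0.3385]
AᵀP(A−BK) = [4.3295 -0.5308; -0.5308 1.2308]
P' = Q + AᵀP(A−BK) = [6.8295 1.7192; 1.7192 3.4808]
tr(P') = 10.3103


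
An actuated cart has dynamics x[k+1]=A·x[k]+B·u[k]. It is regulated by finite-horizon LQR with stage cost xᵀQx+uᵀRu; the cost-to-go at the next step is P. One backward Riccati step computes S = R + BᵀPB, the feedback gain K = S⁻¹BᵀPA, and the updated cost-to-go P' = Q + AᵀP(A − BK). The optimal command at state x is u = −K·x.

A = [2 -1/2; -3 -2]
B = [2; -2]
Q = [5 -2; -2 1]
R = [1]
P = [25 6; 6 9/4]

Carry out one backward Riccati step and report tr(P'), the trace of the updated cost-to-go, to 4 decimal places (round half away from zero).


16.6895

BᵀP = [38.0000 7.5000]
S = R + BᵀPB = [1] + [61.0000] = [62.0000]
BᵀPA = [53.5000 -34.0000]
K = S⁻¹·BᵀPA = [0.8629 -0.5484]
A−BK = [0.2742 0.5968; -1.2742 -3.0968]
AᵀP(A−BK) = [2.0847 2.8387; 2.8387 8.6048]
P' = Q + AᵀP(A−BK) = [7.0847 0.8387; 0.8387 9.6048]
tr(P') = 16.6895


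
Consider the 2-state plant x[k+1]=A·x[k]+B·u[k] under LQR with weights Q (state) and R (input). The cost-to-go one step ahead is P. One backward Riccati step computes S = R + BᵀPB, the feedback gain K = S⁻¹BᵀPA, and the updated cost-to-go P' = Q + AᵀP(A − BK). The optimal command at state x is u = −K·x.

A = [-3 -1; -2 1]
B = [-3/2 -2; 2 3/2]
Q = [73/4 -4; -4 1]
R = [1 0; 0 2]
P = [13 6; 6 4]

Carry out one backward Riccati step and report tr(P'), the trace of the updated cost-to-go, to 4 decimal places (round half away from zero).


63.4828

BᵀP = [-7.5000 -1.0000; -17.0000 -6.0000]
S = R + BᵀPB = [1 0; 0 2] + [9.2500 13.5000; 13.5000 25.0000] = [10.2500 13.5000; 13.5000 27.0000]
BᵀPA = [24.5000 6.5000; 63.0000 11.0000]
K = S⁻¹·BᵀPA = [-2.0000 0.2857; 3.3333 0.2646]
A−BK = [0.6667 -0.0423; -3.0000 0.0317]
AᵀP(A−BK) = [44.0000 1.3333; 1.3333 0.2328]
P' = Q + AᵀP(A−BK) = [62.2500 -2.6667; -2.6667 1.2328]
tr(P') = 63.4828


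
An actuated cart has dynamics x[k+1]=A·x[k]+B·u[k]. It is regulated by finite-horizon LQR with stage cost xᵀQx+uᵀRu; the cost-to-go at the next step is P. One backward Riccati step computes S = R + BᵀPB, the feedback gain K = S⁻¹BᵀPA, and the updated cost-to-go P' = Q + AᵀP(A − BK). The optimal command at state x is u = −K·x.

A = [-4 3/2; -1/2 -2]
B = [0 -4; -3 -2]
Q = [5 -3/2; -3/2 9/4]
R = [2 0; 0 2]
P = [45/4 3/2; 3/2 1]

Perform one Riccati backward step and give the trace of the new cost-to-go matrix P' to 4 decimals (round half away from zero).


BᵀP = [-4.5000 -3.0000; -48.0000 -8.0000]
S = R + BᵀPB = [2 0; 0 2] + [9.0000 24.0000; 24.0000 208.0000] = [11.0000 24.0000; 24.0000 210.0000]
BᵀPA = [19.5000 -0.7500; 196.0000 -56.0000]
K = S⁻¹·BᵀPA = [-0.3512 0.6843; 0.9735 -0.3449]
A−BK = [-0.1061 0.1205; 0.3933 -0.6370]
AᵀP(A−BK) = [2.2982 -1.3740; -1.3740 1.5131]
P' = Q + AᵀP(A−BK) = [7.2982 -2.8740; -2.8740 3.7631]
tr(P') = 11.0613

11.0613


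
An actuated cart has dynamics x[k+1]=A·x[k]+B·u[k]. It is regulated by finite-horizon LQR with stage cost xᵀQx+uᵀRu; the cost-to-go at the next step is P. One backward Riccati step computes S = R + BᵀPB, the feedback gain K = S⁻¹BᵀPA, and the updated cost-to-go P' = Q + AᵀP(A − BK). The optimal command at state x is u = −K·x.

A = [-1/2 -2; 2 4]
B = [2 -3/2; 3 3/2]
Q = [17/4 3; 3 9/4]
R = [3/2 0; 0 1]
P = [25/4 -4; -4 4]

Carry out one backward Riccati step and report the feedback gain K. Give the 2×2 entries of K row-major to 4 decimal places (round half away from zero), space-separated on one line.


BᵀP = [0.5000 4.0000; -15.3750 12.0000]
S = R + BᵀPB = [3/2 0; 0 1] + [13.0000 5.2500; 5.2500 41.0625] = [14.5000 5.2500; 5.2500 42.0625]
BᵀPA = [7.7500 15.0000; 31.6875 78.7500]
K = S⁻¹·BᵀPA = [0.2741 0.3735; 0.7191 1.8256]
A−BK = [0.0305 -0.0086; 0.0990 0.1411]
AᵀP(A−BK) = [0.6507 1.5068; 1.5068 3.6319]
P' = Q + AᵀP(A−BK) = [4.9007 4.5068; 4.5068 5.8819]
tr(P') = 10.7826

0.2741 0.3735 0.7191 1.8256


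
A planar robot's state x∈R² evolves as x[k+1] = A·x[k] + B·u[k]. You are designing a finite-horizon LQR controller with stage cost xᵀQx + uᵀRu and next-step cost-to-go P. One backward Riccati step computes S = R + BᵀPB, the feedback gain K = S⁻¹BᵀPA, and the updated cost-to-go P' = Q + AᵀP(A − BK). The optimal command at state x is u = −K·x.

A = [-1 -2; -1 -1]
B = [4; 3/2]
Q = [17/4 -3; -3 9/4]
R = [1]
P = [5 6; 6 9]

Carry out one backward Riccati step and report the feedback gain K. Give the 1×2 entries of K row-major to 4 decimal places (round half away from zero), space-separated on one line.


-0.3838 -0.5512

BᵀP = [29.0000 37.5000]
S = R + BᵀPB = [1] + [172.2500] = [173.2500]
BᵀPA = [-66.5000 -95.5000]
K = S⁻¹·BᵀPA = [-0.3838 -0.5512]
A−BK = [0.5354 0.2049; -0.4242 -0.1732]
AᵀP(A−BK) = [0.4747 0.3434; 0.3434 0.3579]
P' = Q + AᵀP(A−BK) = [4.7247 -2.6566; -2.6566 2.6079]
tr(P') = 7.3326


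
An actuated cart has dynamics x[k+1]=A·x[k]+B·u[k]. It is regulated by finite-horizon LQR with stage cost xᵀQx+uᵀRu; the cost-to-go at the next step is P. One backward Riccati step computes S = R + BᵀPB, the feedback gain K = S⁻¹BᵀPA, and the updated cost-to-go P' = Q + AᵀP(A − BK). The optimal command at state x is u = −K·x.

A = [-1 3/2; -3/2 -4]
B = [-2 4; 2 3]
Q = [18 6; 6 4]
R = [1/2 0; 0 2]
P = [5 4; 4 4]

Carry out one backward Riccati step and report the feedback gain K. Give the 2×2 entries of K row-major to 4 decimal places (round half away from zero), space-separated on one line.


-0.1824 -1.2836 -0.3526 -0.3471

BᵀP = [-2.0000 0.0000; 32.0000 28.0000]
S = R + BᵀPB = [1/2 0; 0 2] + [4.0000 -8.0000; -8.0000 212.0000] = [4.5000 -8.0000; -8.0000 214.0000]
BᵀPA = [2.0000 -3.0000; -74.0000 -64.0000]
K = S⁻¹·BᵀPA = [-0.1824 -1.2836; -0.3526 -0.3471]
A−BK = [0.0456 0.3209; -0.0773 -0.3915]
AᵀP(A−BK) = [0.2714 0.3854; 0.3854 1.1877]
P' = Q + AᵀP(A−BK) = [18.2714 6.3854; 6.3854 5.1877]
tr(P') = 23.4591


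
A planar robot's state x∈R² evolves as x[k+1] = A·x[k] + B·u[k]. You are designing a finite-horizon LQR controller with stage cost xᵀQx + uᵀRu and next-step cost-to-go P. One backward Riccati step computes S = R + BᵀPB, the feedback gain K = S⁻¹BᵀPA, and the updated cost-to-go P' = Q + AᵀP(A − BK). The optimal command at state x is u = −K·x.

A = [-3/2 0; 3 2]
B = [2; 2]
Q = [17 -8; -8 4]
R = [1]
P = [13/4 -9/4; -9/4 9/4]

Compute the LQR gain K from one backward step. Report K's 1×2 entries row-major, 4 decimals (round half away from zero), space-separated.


BᵀP = [2.0000 0.0000]
S = R + BᵀPB = [1] + [4.0000] = [5.0000]
BᵀPA = [-3.0000 0.0000]
K = S⁻¹·BᵀPA = [-0.6000 0.0000]
A−BK = [-0.3000 0.0000; 4.2000 2.0000]
AᵀP(A−BK) = [46.0125 20.2500; 20.2500 9.0000]
P' = Q + AᵀP(A−BK) = [63.0125 12.2500; 12.2500 13.0000]
tr(P') = 76.0125

-0.6000 0.0000


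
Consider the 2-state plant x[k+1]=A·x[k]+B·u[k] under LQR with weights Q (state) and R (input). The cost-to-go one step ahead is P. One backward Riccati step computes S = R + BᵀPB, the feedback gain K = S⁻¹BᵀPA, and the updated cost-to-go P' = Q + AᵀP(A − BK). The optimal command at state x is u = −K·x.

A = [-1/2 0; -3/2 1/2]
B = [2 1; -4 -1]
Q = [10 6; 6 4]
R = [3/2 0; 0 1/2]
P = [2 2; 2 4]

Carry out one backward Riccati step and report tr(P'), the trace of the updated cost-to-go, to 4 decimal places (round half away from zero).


16.2044

BᵀP = [-4.0000 -12.0000; 0.0000 -2.0000]
S = R + BᵀPB = [3/2 0; 0 1/2] + [40.0000 8.0000; 8.0000 2.0000] = [41.5000 8.0000; 8.0000 2.5000]
BᵀPA = [20.0000 -6.0000; 3.0000 -1.0000]
K = S⁻¹·BᵀPA = [0.6541 -0.1761; -0.8931 0.1635]
A−BK = [-0.9151 0.1887; 0.2233 -0.0409]
AᵀP(A−BK) = [2.0975 -0.4686; -0.4686 0.1069]
P' = Q + AᵀP(A−BK) = [12.0975 5.5314; 5.5314 4.1069]
tr(P') = 16.2044


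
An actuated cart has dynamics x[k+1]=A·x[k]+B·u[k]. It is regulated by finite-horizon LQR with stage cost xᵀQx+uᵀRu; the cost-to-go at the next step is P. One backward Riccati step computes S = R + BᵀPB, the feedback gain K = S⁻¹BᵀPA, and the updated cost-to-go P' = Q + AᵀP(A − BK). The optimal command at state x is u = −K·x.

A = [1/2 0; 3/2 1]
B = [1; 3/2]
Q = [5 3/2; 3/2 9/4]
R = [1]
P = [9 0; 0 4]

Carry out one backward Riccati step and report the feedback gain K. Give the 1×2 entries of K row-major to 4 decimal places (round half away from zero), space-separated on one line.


0.7105 0.3158

BᵀP = [9.0000 6.0000]
S = R + BᵀPB = [1] + [18.0000] = [19.0000]
BᵀPA = [13.5000 6.0000]
K = S⁻¹·BᵀPA = [0.7105 0.3158]
A−BK = [-0.2105 -0.3158; 0.4342 0.5263]
AᵀP(A−BK) = [1.6579 1.7368; 1.7368 2.1053]
P' = Q + AᵀP(A−BK) = [6.6579 3.2368; 3.2368 4.3553]
tr(P') = 11.0132


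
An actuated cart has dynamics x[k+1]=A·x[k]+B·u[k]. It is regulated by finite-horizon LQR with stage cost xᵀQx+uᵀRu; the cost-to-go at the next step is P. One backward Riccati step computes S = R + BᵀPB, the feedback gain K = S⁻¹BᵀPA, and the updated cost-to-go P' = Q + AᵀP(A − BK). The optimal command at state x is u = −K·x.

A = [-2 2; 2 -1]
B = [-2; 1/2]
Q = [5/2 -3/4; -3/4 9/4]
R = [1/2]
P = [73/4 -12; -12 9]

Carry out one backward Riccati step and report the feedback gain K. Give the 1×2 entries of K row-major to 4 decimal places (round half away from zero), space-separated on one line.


1.4236 -1.1378

BᵀP = [-42.5000 28.5000]
S = R + BᵀPB = [1/2] + [99.2500] = [99.7500]
BᵀPA = [142.0000 -113.5000]
K = S⁻¹·BᵀPA = [1.4236 -1.1378]
A−BK = [0.8471 -0.2757; 1.2882 -0.4311]
AᵀP(A−BK) = [2.8546 -1.4261; -1.4261 0.8546]
P' = Q + AᵀP(A−BK) = [5.3546 -2.1761; -2.1761 3.1046]
tr(P') = 8.4593


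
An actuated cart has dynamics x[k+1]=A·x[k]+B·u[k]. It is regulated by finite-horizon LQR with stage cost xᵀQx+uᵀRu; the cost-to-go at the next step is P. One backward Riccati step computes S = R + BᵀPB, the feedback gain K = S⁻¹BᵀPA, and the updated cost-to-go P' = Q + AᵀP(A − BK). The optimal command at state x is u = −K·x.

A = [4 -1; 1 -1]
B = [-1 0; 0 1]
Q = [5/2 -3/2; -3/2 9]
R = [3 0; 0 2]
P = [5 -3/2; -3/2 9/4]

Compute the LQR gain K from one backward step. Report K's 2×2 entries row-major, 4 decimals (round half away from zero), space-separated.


-2.2992 0.5039 -0.0709 -0.3543

BᵀP = [-5.0000 1.5000; -1.5000 2.2500]
S = R + BᵀPB = [3 0; 0 2] + [5.0000 1.5000; 1.5000 2.2500] = [8.0000 1.5000; 1.5000 4.2500]
BᵀPA = [-18.5000 3.5000; -3.7500 -0.7500]
K = S⁻¹·BᵀPA = [-2.2992 0.5039; -0.0709 -0.3543]
A−BK = [1.7008 -0.4961; 1.0709 -0.6457]
AᵀP(A−BK) = [27.4488 -6.7559; -6.7559 2.2205]
P' = Q + AᵀP(A−BK) = [29.9488 -8.2559; -8.2559 11.2205]
tr(P') = 41.1693


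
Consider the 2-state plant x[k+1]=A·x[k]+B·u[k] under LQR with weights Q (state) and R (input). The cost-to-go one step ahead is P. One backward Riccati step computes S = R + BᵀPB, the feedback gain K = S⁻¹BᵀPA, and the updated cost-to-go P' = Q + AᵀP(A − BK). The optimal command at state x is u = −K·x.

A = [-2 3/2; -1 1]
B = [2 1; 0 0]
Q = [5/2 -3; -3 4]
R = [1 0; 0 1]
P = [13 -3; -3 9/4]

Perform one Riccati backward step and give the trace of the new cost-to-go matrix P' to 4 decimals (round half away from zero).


BᵀP = [26.0000 -6.0000; 13.0000 -3.0000]
S = R + BᵀPB = [1 0; 0 1] + [52.0000 26.0000; 26.0000 13.0000] = [53.0000 26.0000; 26.0000 14.0000]
BᵀPA = [-46.0000 33.0000; -23.0000 16.5000]
K = S⁻¹·BᵀPA = [-0.6970 0.5000; -0.3485 0.2500]
A−BK = [-0.2576 0.2500; -1.0000 1.0000]
AᵀP(A−BK) = [2.1742 -2.0000; -2.0000 1.8750]
P' = Q + AᵀP(A−BK) = [4.6742 -5.0000; -5.0000 5.8750]
tr(P') = 10.5492

10.5492


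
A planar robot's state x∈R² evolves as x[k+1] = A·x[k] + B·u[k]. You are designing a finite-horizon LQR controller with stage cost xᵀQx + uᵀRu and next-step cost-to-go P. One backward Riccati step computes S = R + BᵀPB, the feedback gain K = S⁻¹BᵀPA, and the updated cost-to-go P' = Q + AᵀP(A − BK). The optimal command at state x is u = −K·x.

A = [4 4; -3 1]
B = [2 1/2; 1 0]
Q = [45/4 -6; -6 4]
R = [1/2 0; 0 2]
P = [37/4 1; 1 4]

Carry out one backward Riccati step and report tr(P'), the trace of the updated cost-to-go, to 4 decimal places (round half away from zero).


92.8824

BᵀP = [19.5000 6.0000; 4.6250 0.5000]
S = R + BᵀPB = [1/2 0; 0 2] + [45.0000 9.7500; 9.7500 2.3125] = [45.5000 9.7500; 9.7500 4.3125]
BᵀPA = [60.0000 84.0000; 17.0000 19.0000]
K = S⁻¹·BᵀPA = [0.9194 1.7498; 1.8635 0.4498]
A−BK = [1.2295 0.2756; -3.9194 -0.7498]
AᵀP(A−BK) = [73.1591 15.3673; 15.3673 4.4733]
P' = Q + AᵀP(A−BK) = [84.4091 9.3673; 9.3673 8.4733]
tr(P') = 92.8824


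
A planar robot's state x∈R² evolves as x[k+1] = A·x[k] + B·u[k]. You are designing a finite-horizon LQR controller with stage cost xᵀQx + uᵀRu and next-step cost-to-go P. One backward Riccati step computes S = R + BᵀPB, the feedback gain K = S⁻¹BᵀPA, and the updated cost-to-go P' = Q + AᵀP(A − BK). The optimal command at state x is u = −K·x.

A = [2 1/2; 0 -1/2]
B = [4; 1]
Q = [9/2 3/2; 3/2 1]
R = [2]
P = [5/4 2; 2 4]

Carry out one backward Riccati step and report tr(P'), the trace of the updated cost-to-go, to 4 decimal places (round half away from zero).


5.9970

BᵀP = [7.0000 12.0000]
S = R + BᵀPB = [2] + [40.0000] = [42.0000]
BᵀPA = [14.0000 -2.5000]
K = S⁻¹·BᵀPA = [0.3333 -0.0595]
A−BK = [0.6667 0.7381; -0.3333 -0.4405]
AᵀP(A−BK) = [0.3333 0.0833; 0.0833 0.1637]
P' = Q + AᵀP(A−BK) = [4.8333 1.5833; 1.5833 1.1637]
tr(P') = 5.9970


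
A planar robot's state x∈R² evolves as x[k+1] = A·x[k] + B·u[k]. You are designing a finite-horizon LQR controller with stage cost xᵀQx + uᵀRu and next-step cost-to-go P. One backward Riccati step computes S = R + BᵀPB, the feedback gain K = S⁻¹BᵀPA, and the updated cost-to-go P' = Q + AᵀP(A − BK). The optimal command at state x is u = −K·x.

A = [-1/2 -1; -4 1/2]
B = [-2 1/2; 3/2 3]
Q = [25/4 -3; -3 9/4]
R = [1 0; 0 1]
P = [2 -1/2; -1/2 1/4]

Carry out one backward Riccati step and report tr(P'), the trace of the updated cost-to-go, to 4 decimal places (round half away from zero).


BᵀP = [-4.7500 1.3750; -0.5000 0.5000]
S = R + BᵀPB = [1 0; 0 1] + [11.5625 1.7500; 1.7500 1.2500] = [12.5625 1.7500; 1.7500 2.2500]
BᵀPA = [-3.1250 5.4375; -1.7500 0.7500]
K = S⁻¹·BᵀPA = [-0.1575 0.4334; -0.6553 -0.0037]
A−BK = [-0.4873 -0.1314; -1.7979 -0.1389]
AᵀP(A−BK) = [0.8611 -0.0273; -0.0273 0.2089]
P' = Q + AᵀP(A−BK) = [7.1111 -3.0273; -3.0273 2.4589]
tr(P') = 9.5701

9.5701


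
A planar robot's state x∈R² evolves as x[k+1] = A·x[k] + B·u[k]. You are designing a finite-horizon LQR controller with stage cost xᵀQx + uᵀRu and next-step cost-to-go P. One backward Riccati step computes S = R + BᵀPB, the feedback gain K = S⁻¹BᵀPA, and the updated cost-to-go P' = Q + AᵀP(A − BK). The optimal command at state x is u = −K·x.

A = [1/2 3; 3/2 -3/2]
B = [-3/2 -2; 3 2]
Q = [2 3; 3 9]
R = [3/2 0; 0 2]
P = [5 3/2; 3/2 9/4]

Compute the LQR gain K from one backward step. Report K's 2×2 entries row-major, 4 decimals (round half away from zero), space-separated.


0.8144 0.3402 -0.7088 -1.4923

BᵀP = [-3.0000 4.5000; -7.0000 1.5000]
S = R + BᵀPB = [3/2 0; 0 2] + [18.0000 15.0000; 15.0000 17.0000] = [19.5000 15.0000; 15.0000 19.0000]
BᵀPA = [5.2500 -15.7500; -1.2500 -23.2500]
K = S⁻¹·BᵀPA = [0.8144 0.3402; -0.7088 -1.4923]
A−BK = [0.3041 0.5258; 0.4742 0.4639]
AᵀP(A−BK) = [3.4008 4.4111; 4.4111 7.2255]
P' = Q + AᵀP(A−BK) = [5.4008 7.4111; 7.4111 16.2255]
tr(P') = 21.6263


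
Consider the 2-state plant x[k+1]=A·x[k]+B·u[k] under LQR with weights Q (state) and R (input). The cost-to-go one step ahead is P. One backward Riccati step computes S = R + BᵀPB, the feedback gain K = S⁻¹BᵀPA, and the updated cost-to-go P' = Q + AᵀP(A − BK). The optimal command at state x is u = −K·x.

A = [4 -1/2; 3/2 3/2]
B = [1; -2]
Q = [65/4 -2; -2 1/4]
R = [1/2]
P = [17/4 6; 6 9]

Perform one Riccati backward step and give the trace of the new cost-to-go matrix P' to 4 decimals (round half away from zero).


33.8078

BᵀP = [-7.7500 -12.0000]
S = R + BᵀPB = [1/2] + [16.2500] = [16.7500]
BᵀPA = [-49.0000 -14.1250]
K = S⁻¹·BᵀPA = [-2.9254 -0.8433]
A−BK = [6.9254 0.3433; -4.3507 -0.1866]
AᵀP(A−BK) = [16.9067 1.9291; 1.9291 0.4011]
P' = Q + AᵀP(A−BK) = [33.1567 -0.0709; -0.0709 0.6511]
tr(P') = 33.8078


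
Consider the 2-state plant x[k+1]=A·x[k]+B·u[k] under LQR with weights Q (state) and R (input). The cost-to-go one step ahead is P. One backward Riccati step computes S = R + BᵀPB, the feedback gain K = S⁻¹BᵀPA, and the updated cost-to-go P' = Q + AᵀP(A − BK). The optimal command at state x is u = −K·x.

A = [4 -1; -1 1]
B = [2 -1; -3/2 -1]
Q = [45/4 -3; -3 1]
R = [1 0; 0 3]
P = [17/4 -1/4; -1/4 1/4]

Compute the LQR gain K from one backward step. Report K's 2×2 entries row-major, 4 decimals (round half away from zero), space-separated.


BᵀP = [8.8750 -0.8750; -4.0000 0.0000]
S = R + BᵀPB = [1 0; 0 3] + [19.0625 -8.0000; -8.0000 4.0000] = [20.0625 -8.0000; -8.0000 7.0000]
BᵀPA = [36.3750 -9.7500; -16.0000 4.0000]
K = S⁻¹·BᵀPA = [1.6566 -0.4742; -0.3925 0.0294]
A−BK = [0.2944 -0.0221; 1.0924 0.3181]
AᵀP(A−BK) = [3.7122 -0.7784; -0.7784 0.2584]
P' = Q + AᵀP(A−BK) = [14.9622 -3.7784; -3.7784 1.2584]
tr(P') = 16.2206

1.6566 -0.4742 -0.3925 0.0294


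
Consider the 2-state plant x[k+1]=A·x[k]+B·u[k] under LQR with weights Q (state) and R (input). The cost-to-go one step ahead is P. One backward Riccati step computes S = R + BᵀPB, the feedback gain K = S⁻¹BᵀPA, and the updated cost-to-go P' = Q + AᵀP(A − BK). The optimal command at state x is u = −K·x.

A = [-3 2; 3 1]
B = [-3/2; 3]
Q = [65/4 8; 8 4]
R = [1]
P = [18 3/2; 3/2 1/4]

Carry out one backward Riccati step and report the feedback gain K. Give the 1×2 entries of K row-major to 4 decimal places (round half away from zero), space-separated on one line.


BᵀP = [-22.5000 -1.5000]
S = R + BᵀPB = [1] + [29.2500] = [30.2500]
BᵀPA = [63.0000 -46.5000]
K = S⁻¹·BᵀPA = [2.0826 -1.5372]
A−BK = [0.1240 -0.3058; -3.2479 5.6116]
AᵀP(A−BK) = [6.0434 -5.9070; -5.9070 6.7707]
P' = Q + AᵀP(A−BK) = [22.2934 2.0930; 2.0930 10.7707]
tr(P') = 33.0640

2.0826 -1.5372


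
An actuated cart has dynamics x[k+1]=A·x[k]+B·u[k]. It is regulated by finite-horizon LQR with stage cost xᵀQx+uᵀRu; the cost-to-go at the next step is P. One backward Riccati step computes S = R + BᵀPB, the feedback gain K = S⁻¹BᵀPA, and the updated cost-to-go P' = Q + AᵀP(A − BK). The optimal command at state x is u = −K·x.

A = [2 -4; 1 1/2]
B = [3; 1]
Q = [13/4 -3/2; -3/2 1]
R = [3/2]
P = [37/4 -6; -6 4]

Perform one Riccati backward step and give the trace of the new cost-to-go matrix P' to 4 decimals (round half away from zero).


BᵀP = [21.7500 -14.0000]
S = R + BᵀPB = [3/2] + [51.2500] = [52.7500]
BᵀPA = [29.5000 -94.0000]
K = S⁻¹·BᵀPA = [0.5592 -1.7820]
A−BK = [0.3223 1.3460; 0.4408 2.2820]
AᵀP(A−BK) = [0.5024 -1.4313; -1.4313 5.4929]
P' = Q + AᵀP(A−BK) = [3.7524 -2.9313; -2.9313 6.4929]
tr(P') = 10.2453

10.2453


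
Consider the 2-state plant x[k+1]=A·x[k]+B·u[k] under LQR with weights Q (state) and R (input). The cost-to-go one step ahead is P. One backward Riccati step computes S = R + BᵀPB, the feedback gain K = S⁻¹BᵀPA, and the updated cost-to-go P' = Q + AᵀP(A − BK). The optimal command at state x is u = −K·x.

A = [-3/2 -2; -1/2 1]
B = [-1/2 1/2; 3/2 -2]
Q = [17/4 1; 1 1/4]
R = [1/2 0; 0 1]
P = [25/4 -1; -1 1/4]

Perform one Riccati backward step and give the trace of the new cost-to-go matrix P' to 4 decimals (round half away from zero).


BᵀP = [-4.6250 0.8750; 5.1250 -1.0000]
S = R + BᵀPB = [1/2 0; 0 1] + [3.6250 -4.0625; -4.0625 4.5625] = [4.1250 -4.0625; -4.0625 5.5625]
BᵀPA = [6.5000 10.1250; -7.1875 -11.2500]
K = S⁻¹·BᵀPA = [1.0800 1.6483; -0.5033 -0.8187]
A−BK = [-0.7083 -0.7665; -3.1267 -3.1098]
AᵀP(A−BK) = [1.9870 2.5270; 2.5270 3.3511]
P' = Q + AᵀP(A−BK) = [6.2370 3.5270; 3.5270 3.6011]
tr(P') = 9.8381

9.8381


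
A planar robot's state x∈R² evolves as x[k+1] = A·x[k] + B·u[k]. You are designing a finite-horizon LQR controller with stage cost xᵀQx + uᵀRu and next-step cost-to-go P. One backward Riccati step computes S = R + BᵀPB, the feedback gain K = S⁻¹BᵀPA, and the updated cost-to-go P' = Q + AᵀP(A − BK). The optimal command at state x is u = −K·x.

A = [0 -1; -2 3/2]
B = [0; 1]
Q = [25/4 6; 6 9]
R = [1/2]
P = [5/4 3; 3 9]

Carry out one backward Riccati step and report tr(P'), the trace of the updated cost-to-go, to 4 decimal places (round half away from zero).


18.0395

BᵀP = [3.0000 9.0000]
S = R + BᵀPB = [1/2] + [9.0000] = [9.5000]
BᵀPA = [-18.0000 10.5000]
K = S⁻¹·BᵀPA = [-1.8947 1.1053]
A−BK = [0.0000 -1.0000; -0.1053 0.3947]
AᵀP(A−BK) = [1.8947 -1.1053; -1.1053 0.8947]
P' = Q + AᵀP(A−BK) = [8.1447 4.8947; 4.8947 9.8947]
tr(P') = 18.0395


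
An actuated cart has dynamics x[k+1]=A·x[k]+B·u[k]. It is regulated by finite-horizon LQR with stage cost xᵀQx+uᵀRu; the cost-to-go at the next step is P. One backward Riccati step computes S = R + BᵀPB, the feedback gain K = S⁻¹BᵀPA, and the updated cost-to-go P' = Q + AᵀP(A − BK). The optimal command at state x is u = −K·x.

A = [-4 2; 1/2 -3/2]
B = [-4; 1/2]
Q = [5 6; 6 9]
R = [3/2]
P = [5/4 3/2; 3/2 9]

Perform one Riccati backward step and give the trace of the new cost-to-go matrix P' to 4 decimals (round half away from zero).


29.4225

BᵀP = [-4.2500 -1.5000]
S = R + BᵀPB = [3/2] + [16.2500] = [17.7500]
BᵀPA = [16.2500 -6.2500]
K = S⁻¹·BᵀPA = [0.9155 -0.3521]
A−BK = [-0.3380 0.5915; 0.0423 -1.3239]
AᵀP(A−BK) = [1.3732 -0.5282; -0.5282 14.0493]
P' = Q + AᵀP(A−BK) = [6.3732 5.4718; 5.4718 23.0493]
tr(P') = 29.4225


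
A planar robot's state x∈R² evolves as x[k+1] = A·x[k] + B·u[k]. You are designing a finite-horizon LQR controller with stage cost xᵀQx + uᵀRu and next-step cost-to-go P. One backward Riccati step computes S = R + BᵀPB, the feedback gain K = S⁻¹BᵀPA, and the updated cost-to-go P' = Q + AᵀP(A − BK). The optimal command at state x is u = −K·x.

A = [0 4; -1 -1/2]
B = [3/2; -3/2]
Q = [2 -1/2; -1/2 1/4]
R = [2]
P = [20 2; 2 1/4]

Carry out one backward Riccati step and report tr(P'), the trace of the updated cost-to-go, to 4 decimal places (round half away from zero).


19.2208

BᵀP = [27.0000 2.6250]
S = R + BᵀPB = [2] + [36.5625] = [38.5625]
BᵀPA = [-2.6250 106.6875]
K = S⁻¹·BᵀPA = [-0.0681 2.7666]
A−BK = [0.1021 -0.1499; -1.1021 3.6499]
AᵀP(A−BK) = [0.0713 -0.6126; -0.6126 16.8995]
P' = Q + AᵀP(A−BK) = [2.0713 -1.1126; -1.1126 17.1495]
tr(P') = 19.2208


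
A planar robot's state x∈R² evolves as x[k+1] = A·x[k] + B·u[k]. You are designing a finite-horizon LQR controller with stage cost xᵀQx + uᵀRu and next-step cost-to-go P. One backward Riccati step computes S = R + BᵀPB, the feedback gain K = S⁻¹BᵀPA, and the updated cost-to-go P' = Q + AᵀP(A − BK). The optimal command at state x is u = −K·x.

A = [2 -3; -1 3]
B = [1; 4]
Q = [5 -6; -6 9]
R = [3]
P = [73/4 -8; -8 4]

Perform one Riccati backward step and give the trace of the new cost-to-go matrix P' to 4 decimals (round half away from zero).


BᵀP = [-13.7500 8.0000]
S = R + BᵀPB = [3] + [18.2500] = [21.2500]
BᵀPA = [-35.5000 65.2500]
K = S⁻¹·BᵀPA = [-1.6706 3.0706]
A−BK = [3.6706 -6.0706; 5.6824 -9.2824]
AᵀP(A−BK) = [49.6941 -84.4941; -84.4941 143.8941]
P' = Q + AᵀP(A−BK) = [54.6941 -90.4941; -90.4941 152.8941]
tr(P') = 207.5882

207.5882


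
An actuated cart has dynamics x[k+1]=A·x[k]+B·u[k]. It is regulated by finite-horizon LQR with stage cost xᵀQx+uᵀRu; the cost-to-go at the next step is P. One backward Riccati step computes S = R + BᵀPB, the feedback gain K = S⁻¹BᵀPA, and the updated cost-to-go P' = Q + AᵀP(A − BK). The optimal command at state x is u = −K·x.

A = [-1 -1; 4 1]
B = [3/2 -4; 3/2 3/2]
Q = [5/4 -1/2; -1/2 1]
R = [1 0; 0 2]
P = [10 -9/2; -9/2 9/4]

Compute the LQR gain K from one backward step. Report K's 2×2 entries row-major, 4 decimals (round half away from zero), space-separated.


0.5803 0.0596 0.6982 0.3184

BᵀP = [8.2500 -3.3750; -46.7500 21.3750]
S = R + BᵀPB = [1 0; 0 2] + [7.3125 -38.0625; -38.0625 219.0625] = [8.3125 -38.0625; -38.0625 221.0625]
BᵀPA = [-21.7500 -11.6250; 132.2500 68.1250]
K = S⁻¹·BᵀPA = [0.5803 0.0596; 0.6982 0.3184]
A−BK = [0.9222 0.1844; 2.0822 0.4330]
AᵀP(A−BK) = [2.2894 0.6836; 0.6836 0.2496]
P' = Q + AᵀP(A−BK) = [3.5394 0.1836; 0.1836 1.2496]
tr(P') = 4.7890


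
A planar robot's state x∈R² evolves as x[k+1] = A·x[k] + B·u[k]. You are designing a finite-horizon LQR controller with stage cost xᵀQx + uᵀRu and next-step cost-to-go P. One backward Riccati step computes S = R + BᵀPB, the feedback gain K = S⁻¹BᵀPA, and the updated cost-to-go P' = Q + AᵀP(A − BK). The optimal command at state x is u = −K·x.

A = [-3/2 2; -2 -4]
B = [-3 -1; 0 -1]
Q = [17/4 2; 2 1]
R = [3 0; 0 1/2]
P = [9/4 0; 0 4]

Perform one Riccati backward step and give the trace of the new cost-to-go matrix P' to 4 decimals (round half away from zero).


22.5774

BᵀP = [-6.7500 0.0000; -2.2500 -4.0000]
S = R + BᵀPB = [3 0; 0 1/2] + [20.2500 6.7500; 6.7500 6.2500] = [23.2500 6.7500; 6.7500 6.7500]
BᵀPA = [10.1250 -13.5000; 11.3750 11.5000]
K = S⁻¹·BᵀPA = [-0.0758 -1.5152; 1.7609 3.2189]
A−BK = [0.0337 0.6734; -0.2391 -0.7811]
AᵀP(A−BK) = [1.7988 3.9764; 3.9764 15.5286]
P' = Q + AᵀP(A−BK) = [6.0488 5.9764; 5.9764 16.5286]
tr(P') = 22.5774


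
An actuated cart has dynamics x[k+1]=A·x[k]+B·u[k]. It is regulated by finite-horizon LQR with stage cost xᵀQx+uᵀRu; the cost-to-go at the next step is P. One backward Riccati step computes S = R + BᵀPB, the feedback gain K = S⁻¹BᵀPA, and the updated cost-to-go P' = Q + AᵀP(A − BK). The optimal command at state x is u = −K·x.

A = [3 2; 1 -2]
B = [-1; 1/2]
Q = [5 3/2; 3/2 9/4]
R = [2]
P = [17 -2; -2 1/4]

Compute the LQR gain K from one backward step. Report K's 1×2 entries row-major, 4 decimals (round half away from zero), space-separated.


BᵀP = [-18.0000 2.1250]
S = R + BᵀPB = [2] + [19.0625] = [21.0625]
BᵀPA = [-51.8750 -40.2500]
K = S⁻¹·BᵀPA = [-2.4629 -1.9110]
A−BK = [0.5371 0.0890; 2.2315 -1.0445]
AᵀP(A−BK) = [13.4866 10.3680; 10.3680 8.0831]
P' = Q + AᵀP(A−BK) = [18.4866 11.8680; 11.8680 10.3331]
tr(P') = 28.8197

-2.4629 -1.9110


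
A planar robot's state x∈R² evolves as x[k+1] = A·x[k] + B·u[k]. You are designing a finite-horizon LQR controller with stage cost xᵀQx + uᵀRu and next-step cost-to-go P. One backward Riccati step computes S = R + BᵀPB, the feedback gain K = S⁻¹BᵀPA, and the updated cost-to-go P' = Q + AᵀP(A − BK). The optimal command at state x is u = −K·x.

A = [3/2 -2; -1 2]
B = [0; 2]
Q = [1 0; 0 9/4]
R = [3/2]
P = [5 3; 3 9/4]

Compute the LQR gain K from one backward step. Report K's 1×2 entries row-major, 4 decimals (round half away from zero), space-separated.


0.4286 -0.2857

BᵀP = [6.0000 4.5000]
S = R + BᵀPB = [3/2] + [9.0000] = [10.5000]
BᵀPA = [4.5000 -3.0000]
K = S⁻¹·BᵀPA = [0.4286 -0.2857]
A−BK = [1.5000 -2.0000; -1.8571 2.5714]
AᵀP(A−BK) = [2.5714 -3.2143; -3.2143 4.1429]
P' = Q + AᵀP(A−BK) = [3.5714 -3.2143; -3.2143 6.3929]
tr(P') = 9.9643


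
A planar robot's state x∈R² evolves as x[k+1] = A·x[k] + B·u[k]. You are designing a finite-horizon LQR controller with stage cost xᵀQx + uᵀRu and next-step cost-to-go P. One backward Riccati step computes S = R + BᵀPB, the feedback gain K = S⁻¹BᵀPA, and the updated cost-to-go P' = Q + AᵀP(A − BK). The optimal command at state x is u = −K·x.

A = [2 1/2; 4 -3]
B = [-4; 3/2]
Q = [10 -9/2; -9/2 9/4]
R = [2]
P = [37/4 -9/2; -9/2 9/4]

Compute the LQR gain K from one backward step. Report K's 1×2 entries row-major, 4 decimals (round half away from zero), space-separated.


-0.0096 -0.4114

BᵀP = [-43.7500 21.3750]
S = R + BᵀPB = [2] + [207.0625] = [209.0625]
BᵀPA = [-2.0000 -86.0000]
K = S⁻¹·BᵀPA = [-0.0096 -0.4114]
A−BK = [1.9617 -1.1454; 4.0143 -2.3830]
AᵀP(A−BK) = [0.9809 -0.5727; -0.5727 0.6855]
P' = Q + AᵀP(A−BK) = [10.9809 -5.0727; -5.0727 2.9355]
tr(P') = 13.9164


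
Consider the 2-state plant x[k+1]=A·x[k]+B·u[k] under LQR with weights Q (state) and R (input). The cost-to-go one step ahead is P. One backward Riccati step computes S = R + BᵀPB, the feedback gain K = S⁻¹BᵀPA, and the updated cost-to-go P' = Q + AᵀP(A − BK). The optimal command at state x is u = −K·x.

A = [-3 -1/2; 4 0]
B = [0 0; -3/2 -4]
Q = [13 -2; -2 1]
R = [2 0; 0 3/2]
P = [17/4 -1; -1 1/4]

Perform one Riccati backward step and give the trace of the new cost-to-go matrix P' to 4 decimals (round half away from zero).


BᵀP = [1.5000 -0.3750; 4.0000 -1.0000]
S = R + BᵀPB = [2 0; 0 3/2] + [0.5625 1.5000; 1.5000 4.0000] = [2.5625 1.5000; 1.5000 5.5000]
BᵀPA = [-6.0000 -0.7500; -16.0000 -2.0000]
K = S⁻¹·BᵀPA = [-0.7599 -0.0950; -2.7018 -0.3377]
A−BK = [-3.0000 -0.5000; -7.9472 -1.4934]
AᵀP(A−BK) = [18.4611 2.4014; 2.4014 0.3158]
P' = Q + AᵀP(A−BK) = [31.4611 0.4014; 0.4014 1.3158]
tr(P') = 32.7769

32.7769


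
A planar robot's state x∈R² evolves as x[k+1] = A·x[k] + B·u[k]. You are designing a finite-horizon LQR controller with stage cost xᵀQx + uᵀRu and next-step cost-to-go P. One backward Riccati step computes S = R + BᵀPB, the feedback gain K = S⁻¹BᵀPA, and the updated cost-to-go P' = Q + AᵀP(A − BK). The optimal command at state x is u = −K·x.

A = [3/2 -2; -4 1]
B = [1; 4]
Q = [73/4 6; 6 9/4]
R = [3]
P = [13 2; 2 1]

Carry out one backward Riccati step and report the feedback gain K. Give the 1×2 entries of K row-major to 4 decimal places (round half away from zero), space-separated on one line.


0.1563 -0.7500

BᵀP = [21.0000 6.0000]
S = R + BᵀPB = [3] + [45.0000] = [48.0000]
BᵀPA = [7.5000 -36.0000]
K = S⁻¹·BᵀPA = [0.1563 -0.7500]
A−BK = [1.3438 -1.2500; -4.6250 4.0000]
AᵀP(A−BK) = [20.0781 -18.3750; -18.3750 18.0000]
P' = Q + AᵀP(A−BK) = [38.3281 -12.3750; -12.3750 20.2500]
tr(P') = 58.5781


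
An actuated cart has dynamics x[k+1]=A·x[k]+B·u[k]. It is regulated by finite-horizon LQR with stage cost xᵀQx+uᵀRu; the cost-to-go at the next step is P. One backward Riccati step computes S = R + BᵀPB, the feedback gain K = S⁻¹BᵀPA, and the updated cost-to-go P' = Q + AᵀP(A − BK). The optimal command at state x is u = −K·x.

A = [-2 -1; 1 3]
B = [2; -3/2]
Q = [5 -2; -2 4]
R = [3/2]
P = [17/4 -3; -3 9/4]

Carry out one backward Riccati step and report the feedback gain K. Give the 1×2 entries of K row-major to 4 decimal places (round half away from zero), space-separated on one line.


-0.8511 -0.9895

BᵀP = [13.0000 -9.3750]
S = R + BᵀPB = [3/2] + [40.0625] = [41.5625]
BᵀPA = [-35.3750 -41.1250]
K = S⁻¹·BᵀPA = [-0.8511 -0.9895]
A−BK = [-0.2977 0.9789; -0.2767 1.5158]
AᵀP(A−BK) = [1.1414 1.2474; 1.2474 1.8079]
P' = Q + AᵀP(A−BK) = [6.1414 -0.7526; -0.7526 5.8079]
tr(P') = 11.9492


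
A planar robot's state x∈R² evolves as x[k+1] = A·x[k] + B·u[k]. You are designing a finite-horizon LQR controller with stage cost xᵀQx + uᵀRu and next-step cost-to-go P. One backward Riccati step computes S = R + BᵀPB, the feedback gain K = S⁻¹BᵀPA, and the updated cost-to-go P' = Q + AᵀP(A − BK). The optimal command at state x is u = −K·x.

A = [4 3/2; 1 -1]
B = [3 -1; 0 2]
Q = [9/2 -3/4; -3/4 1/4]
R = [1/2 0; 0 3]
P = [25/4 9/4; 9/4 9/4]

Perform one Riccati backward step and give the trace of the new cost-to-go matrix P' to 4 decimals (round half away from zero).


BᵀP = [18.7500 6.7500; -1.7500 2.2500]
S = R + BᵀPB = [1/2 0; 0 3] + [56.2500 -5.2500; -5.2500 6.2500] = [56.7500 -5.2500; -5.2500 9.2500]
BᵀPA = [81.7500 21.3750; -4.7500 -4.8750]
K = S⁻¹·BᵀPA = [1.4702 0.3461; 0.3209 -0.3306]
A−BK = [-0.0897 0.1312; 0.3581 -0.3388]
AᵀP(A−BK) = [1.5841 -0.2364; -0.2364 0.5536]
P' = Q + AᵀP(A−BK) = [6.0841 -0.9864; -0.9864 0.8036]
tr(P') = 6.8877

6.8877
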